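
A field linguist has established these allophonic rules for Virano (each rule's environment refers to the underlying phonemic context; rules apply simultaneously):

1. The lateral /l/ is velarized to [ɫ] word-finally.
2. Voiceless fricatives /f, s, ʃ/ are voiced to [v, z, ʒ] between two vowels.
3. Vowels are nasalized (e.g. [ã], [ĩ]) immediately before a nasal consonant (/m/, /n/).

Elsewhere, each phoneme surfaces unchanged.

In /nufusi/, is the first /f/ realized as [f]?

/f/ meets the environment for rule 2 (between two vowels) → [v].
The actual realization is [v], not [f].

No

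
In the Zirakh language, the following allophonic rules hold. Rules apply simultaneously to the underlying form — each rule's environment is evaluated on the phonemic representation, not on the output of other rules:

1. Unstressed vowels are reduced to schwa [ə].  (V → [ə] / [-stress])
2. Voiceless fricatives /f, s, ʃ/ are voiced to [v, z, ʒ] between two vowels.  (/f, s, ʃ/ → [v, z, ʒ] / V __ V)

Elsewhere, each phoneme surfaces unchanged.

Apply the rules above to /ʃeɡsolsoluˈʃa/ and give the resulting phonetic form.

/ʃ/ (word-initial) is in the target of rule 2 but the environment (between two vowels) is not met → [ʃ].
/e/ (between /ʃ/ and /ɡ/): in an unstressed syllable, so rule 1 applies → [ə].
/s/ (between /ɡ/ and /o/): rule 2 targets it, but not between two vowels → unchanged [s].
/o/ (between /s/ and /l/): in an unstressed syllable, so rule 1 applies → [ə].
/s/ (between /l/ and /o/) is in the target of rule 2 but the environment (between two vowels) is not met → [s].
/o/ (between /s/ and /l/): in an unstressed syllable, so rule 1 applies → [ə].
/u/ meets the environment for rule 1 (in an unstressed syllable) → [ə].
/ʃ/ (between /u/ and /a/): between two vowels, so rule 2 applies → [ʒ].
/a/ (word-final): rule 1 targets it, but not in an unstressed syllable → unchanged [a].

[ʃəɡsəlsələˈʒa]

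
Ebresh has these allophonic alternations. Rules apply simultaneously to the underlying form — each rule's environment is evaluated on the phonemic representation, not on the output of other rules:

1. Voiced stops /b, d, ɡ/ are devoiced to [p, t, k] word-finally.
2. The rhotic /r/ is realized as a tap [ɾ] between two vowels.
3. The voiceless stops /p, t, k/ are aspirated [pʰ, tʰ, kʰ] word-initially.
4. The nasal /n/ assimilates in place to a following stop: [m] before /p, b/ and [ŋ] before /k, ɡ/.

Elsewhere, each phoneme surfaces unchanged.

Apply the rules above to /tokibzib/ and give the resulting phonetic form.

[tʰokibzip]

Rule 3 applies to /t/ (word-initial: word-initially) → [tʰ].
/o/ stays [o].
/k/ (between /o/ and /i/): rule 3 targets it, but not word-initially → unchanged [k].
/i/ (between /k/ and /b/) is unaffected → [i].
/b/ (between /i/ and /z/) is in the target of rule 1 but the environment (word-finally) is not met → [b].
/z/ (between /b/ and /i/): no rule targets it → [z].
/i/ (between /z/ and /b/) is unaffected → [i].
/b/ meets the environment for rule 1 (word-finally) → [p].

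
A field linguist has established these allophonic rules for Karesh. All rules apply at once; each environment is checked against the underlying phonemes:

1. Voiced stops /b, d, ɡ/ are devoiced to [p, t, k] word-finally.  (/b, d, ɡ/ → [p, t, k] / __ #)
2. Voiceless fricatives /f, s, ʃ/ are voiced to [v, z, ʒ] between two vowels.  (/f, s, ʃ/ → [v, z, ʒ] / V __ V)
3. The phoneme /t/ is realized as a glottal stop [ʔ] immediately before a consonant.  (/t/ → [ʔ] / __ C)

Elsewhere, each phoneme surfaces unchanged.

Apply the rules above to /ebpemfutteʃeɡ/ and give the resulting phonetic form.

[ebpemfuʔteʒek]

/e/ (word-initial) is unaffected → [e].
/b/ — between /e/ and /p/; rule 1 does not apply here → [b].
/p/ — not in any rule's target class → [p].
/e/ stays [e].
/m/ stays [m].
/f/ (between /m/ and /u/): rule 2 targets it, but not between two vowels → unchanged [f].
/u/ (between /f/ and /t/): no rule targets it → [u].
/t/ (between /u/ and /t/): immediately before a consonant, so rule 3 applies → [ʔ].
/t/ (between /t/ and /e/) is in the target of rule 3 but the environment (immediately before a consonant) is not met → [t].
/e/ stays [e].
/ʃ/ — between /e/ and /e/, between two vowels — surfaces as [ʒ] (rule 2).
/e/ (between /ʃ/ and /ɡ/): no rule targets it → [e].
/ɡ/ (word-final) occurs word-finally → [k] by rule 1.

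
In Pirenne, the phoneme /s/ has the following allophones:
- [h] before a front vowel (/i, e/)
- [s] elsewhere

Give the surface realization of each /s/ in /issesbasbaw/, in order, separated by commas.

[s], [h], [s], [s]

Occurrence 1 (position 2): no conditioning environment matches → elsewhere allophone [s].
Occurrence 2 (position 3): before a front vowel (/i, e/) → [h].
Occurrence 3 (position 5): no conditioning environment matches → elsewhere allophone [s].
Occurrence 4 (position 8): no conditioning environment matches → elsewhere allophone [s].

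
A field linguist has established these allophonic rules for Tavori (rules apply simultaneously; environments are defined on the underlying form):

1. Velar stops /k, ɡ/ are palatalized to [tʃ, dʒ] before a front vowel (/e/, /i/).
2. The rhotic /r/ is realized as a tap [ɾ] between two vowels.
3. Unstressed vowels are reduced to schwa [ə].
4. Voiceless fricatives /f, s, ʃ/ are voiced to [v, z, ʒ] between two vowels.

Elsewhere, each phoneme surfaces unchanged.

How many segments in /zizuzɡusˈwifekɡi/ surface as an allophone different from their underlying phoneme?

7

Segments that undergo a rule: /i/ → [ə] (rule 3); /u/ → [ə] (rule 3); /u/ → [ə] (rule 3); /f/ → [v] (rule 4); /e/ → [ə] (rule 3); /ɡ/ → [dʒ] (rule 1); /i/ → [ə] (rule 3).
All other segments surface unchanged.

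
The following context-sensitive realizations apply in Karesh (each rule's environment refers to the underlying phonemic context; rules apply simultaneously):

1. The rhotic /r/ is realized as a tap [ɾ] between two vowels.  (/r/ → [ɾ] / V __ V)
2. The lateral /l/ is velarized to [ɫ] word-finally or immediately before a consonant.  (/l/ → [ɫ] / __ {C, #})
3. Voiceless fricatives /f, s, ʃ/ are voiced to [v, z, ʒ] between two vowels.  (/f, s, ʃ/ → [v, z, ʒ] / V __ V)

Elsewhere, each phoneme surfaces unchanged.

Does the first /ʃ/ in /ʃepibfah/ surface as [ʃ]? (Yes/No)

Yes

/ʃ/ — word-initial; rule 3 does not apply here → [ʃ].
The actual realization is [ʃ], which matches [ʃ].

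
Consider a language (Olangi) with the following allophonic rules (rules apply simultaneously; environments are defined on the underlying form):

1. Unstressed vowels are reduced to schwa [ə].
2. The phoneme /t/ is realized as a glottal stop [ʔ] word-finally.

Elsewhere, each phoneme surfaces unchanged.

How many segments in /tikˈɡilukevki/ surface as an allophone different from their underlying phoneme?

4

Segments that undergo a rule: /i/ → [ə] (rule 1); /u/ → [ə] (rule 1); /e/ → [ə] (rule 1); /i/ → [ə] (rule 1).
All other segments surface unchanged.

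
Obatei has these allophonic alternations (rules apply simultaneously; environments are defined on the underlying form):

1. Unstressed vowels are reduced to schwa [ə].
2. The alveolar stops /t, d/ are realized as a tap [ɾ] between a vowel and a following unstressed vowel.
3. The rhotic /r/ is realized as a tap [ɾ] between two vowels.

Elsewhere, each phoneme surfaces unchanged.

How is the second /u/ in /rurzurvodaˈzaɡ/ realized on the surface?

[ə]

Rule 1 applies to /u/ (between /z/ and /r/: in an unstressed syllable) → [ə].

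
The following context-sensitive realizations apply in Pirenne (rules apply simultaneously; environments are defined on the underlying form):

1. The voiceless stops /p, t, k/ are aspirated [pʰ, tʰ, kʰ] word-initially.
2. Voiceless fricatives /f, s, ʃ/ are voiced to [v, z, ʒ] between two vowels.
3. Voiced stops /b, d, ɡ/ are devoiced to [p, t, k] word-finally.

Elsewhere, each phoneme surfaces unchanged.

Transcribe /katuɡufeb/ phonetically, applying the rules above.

/k/ — word-initial, word-initially — surfaces as [kʰ] (rule 1).
/a/ — not in any rule's target class → [a].
/t/ — between /a/ and /u/; rule 1 does not apply here → [t].
/u/ — not in any rule's target class → [u].
/ɡ/ (between /u/ and /u/) fails the environment for rule 3, so it stays [ɡ].
/u/ — not in any rule's target class → [u].
Rule 2 applies to /f/ (between /u/ and /e/: between two vowels) → [v].
/e/ (between /f/ and /b/) is unaffected → [e].
/b/ (word-final): word-finally, so rule 3 applies → [p].

[kʰatuɡuvep]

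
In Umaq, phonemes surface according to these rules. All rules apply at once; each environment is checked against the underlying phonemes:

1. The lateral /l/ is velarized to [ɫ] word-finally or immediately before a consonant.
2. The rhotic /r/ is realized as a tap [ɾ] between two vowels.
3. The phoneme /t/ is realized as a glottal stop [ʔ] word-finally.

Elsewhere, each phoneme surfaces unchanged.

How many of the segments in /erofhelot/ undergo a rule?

2

Segments that undergo a rule: /r/ → [ɾ] (rule 2); /t/ → [ʔ] (rule 3).
All other segments surface unchanged.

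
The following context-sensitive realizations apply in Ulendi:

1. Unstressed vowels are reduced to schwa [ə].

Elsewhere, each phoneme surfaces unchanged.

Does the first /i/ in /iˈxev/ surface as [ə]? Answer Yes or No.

/i/ (word-initial) occurs in an unstressed syllable → [ə] by rule 1.
The actual realization is [ə], which matches [ə].

Yes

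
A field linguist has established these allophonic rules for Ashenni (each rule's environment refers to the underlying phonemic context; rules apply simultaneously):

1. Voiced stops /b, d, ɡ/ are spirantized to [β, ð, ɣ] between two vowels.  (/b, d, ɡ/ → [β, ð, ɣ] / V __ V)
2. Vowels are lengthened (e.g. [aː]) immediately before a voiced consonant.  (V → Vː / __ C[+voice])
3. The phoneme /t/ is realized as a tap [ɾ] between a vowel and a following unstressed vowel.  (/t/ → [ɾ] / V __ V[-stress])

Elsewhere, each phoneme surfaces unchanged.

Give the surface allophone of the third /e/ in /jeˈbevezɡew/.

[eː]

/e/ (between /v/ and /z/): before a voiced consonant, so rule 2 applies → [eː].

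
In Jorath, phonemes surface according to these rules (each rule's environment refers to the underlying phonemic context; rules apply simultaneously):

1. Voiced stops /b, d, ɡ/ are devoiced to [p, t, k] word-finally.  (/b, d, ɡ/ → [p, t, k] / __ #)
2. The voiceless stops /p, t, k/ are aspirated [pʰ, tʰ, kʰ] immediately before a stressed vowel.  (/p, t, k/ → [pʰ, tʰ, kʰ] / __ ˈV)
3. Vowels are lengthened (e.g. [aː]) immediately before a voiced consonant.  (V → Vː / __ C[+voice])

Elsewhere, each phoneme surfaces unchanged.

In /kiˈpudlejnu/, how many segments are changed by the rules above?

Segments that undergo a rule: /p/ → [pʰ] (rule 2); /u/ → [uː] (rule 3); /e/ → [eː] (rule 3).
All other segments surface unchanged.

3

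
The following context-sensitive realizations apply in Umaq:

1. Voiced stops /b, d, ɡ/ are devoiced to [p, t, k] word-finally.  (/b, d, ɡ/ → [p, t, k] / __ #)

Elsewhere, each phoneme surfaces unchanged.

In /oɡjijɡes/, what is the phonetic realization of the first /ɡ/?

/ɡ/ (between /o/ and /j/) fails the environment for rule 1, so it stays [ɡ].

[ɡ]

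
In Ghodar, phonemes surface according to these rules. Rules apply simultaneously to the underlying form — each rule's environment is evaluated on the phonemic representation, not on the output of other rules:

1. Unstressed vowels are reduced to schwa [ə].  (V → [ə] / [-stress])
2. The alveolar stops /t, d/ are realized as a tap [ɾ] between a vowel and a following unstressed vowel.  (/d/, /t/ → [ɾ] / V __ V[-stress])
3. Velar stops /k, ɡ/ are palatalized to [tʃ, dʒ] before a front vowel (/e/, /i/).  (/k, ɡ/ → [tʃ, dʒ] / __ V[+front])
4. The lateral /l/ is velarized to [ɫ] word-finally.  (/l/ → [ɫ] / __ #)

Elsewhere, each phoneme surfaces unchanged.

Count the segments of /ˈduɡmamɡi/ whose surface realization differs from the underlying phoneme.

Segments that undergo a rule: /a/ → [ə] (rule 1); /ɡ/ → [dʒ] (rule 3); /i/ → [ə] (rule 1).
All other segments surface unchanged.

3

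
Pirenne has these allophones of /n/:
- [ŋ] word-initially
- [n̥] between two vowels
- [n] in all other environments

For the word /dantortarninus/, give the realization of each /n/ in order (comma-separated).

Occurrence 1 (position 3): no conditioning environment matches → elsewhere allophone [n].
Occurrence 2 (position 10): no conditioning environment matches → elsewhere allophone [n].
Occurrence 3 (position 12): between two vowels → [n̥].

[n], [n], [n̥]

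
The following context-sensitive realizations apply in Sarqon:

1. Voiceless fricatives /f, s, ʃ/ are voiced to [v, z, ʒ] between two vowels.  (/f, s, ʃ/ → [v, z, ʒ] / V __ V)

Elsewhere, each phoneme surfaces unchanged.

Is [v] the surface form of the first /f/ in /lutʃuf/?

/f/ (word-final) is in the target of rule 1 but the environment (between two vowels) is not met → [f].
The actual realization is [f], not [v].

No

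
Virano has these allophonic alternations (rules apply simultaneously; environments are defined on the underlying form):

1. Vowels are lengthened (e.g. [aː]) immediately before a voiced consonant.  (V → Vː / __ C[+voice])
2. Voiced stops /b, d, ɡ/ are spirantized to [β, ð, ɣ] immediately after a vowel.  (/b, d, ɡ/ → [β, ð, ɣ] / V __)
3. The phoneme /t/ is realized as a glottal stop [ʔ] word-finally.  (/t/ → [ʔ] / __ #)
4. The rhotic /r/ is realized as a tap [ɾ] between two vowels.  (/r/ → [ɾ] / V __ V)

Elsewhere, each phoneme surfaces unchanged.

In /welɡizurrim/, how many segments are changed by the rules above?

Segments that undergo a rule: /e/ → [eː] (rule 1); /i/ → [iː] (rule 1); /u/ → [uː] (rule 1); /i/ → [iː] (rule 1).
All other segments surface unchanged.

4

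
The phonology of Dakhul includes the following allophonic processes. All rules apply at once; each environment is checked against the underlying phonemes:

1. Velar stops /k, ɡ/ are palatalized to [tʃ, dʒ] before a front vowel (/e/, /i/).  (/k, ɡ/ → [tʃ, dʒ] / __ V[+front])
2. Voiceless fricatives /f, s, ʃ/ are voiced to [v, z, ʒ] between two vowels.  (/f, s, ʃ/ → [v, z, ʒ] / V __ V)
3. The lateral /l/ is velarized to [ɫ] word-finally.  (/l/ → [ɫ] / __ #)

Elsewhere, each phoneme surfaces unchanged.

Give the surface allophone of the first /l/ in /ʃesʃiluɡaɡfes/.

/l/ (between /i/ and /u/) fails the environment for rule 3, so it stays [l].

[l]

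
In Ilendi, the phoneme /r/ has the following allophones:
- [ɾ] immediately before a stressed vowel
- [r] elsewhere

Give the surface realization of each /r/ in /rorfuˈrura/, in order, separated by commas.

[r], [r], [ɾ], [r]

Occurrence 1 (position 1): no conditioning environment matches → elsewhere allophone [r].
Occurrence 2 (position 3): no conditioning environment matches → elsewhere allophone [r].
Occurrence 3 (position 6): immediately before a stressed vowel → [ɾ].
Occurrence 4 (position 8): no conditioning environment matches → elsewhere allophone [r].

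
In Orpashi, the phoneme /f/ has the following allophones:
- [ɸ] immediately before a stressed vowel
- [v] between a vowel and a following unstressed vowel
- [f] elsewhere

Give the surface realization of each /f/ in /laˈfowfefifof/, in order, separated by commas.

[ɸ], [f], [v], [v], [f]

Occurrence 1 (position 3): immediately before a stressed vowel → [ɸ].
Occurrence 2 (position 6): no conditioning environment matches → elsewhere allophone [f].
Occurrence 3 (position 8): between a vowel and a following unstressed vowel → [v].
Occurrence 4 (position 10): between a vowel and a following unstressed vowel → [v].
Occurrence 5 (position 12): no conditioning environment matches → elsewhere allophone [f].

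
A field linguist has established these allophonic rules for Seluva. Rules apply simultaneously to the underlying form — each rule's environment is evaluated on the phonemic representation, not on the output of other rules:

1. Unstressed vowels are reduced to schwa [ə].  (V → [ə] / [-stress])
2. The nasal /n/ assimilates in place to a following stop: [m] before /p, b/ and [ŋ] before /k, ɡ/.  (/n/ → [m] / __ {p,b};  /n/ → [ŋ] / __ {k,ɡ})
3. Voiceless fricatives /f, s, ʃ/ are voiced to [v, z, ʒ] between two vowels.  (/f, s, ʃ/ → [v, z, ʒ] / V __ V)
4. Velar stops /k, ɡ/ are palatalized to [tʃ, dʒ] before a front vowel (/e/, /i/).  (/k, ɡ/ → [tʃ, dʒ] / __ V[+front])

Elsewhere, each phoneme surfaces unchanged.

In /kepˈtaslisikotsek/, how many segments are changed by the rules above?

7

Segments that undergo a rule: /k/ → [tʃ] (rule 4); /e/ → [ə] (rule 1); /i/ → [ə] (rule 1); /s/ → [z] (rule 3); /i/ → [ə] (rule 1); /o/ → [ə] (rule 1); /e/ → [ə] (rule 1).
All other segments surface unchanged.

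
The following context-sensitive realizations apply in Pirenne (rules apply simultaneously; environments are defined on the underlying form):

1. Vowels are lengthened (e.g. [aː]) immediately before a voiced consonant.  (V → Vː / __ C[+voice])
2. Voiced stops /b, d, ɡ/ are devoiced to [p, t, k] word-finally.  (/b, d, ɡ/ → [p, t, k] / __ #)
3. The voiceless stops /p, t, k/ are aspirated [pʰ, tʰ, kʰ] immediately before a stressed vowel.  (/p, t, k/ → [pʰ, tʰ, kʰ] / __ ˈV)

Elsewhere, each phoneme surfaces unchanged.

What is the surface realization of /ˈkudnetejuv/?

[ˈkʰuːdneteːjuːv]

/k/ (word-initial) occurs immediately before a stressed vowel → [kʰ] by rule 3.
/u/ (between /k/ and /d/) occurs before a voiced consonant → [uː] by rule 1.
/d/ (between /u/ and /n/) fails the environment for rule 2, so it stays [d].
/n/ stays [n].
/e/ (between /n/ and /t/) is in the target of rule 1 but the environment (before a voiced consonant) is not met → [e].
/t/ (between /e/ and /e/) is in the target of rule 3 but the environment (immediately before a stressed vowel) is not met → [t].
/e/ (between /t/ and /j/) occurs before a voiced consonant → [eː] by rule 1.
/j/ — not in any rule's target class → [j].
Rule 1 applies to /u/ (between /j/ and /v/: before a voiced consonant) → [uː].
/v/ stays [v].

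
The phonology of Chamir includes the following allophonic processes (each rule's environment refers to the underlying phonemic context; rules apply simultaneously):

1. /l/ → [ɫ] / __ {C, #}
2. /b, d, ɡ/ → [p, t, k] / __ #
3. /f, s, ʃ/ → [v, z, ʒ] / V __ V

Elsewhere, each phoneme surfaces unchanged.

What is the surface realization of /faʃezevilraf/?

/f/ (word-initial) fails the environment for rule 3, so it stays [f].
/a/ — not in any rule's target class → [a].
Rule 3 applies to /ʃ/ (between /a/ and /e/: between two vowels) → [ʒ].
/e/ stays [e].
/z/ — not in any rule's target class → [z].
/e/ — not in any rule's target class → [e].
/v/ (between /e/ and /i/) is unaffected → [v].
/i/ stays [i].
/l/ (between /i/ and /r/): word-finally or immediately before a consonant, so rule 1 applies → [ɫ].
/r/ (between /l/ and /a/) is unaffected → [r].
/a/ (between /r/ and /f/) is unaffected → [a].
/f/ (word-final) fails the environment for rule 3, so it stays [f].

[faʒezeviɫraf]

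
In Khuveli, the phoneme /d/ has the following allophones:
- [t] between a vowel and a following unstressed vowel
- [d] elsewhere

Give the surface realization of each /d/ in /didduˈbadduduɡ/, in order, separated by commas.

Occurrence 1 (position 1): no conditioning environment matches → elsewhere allophone [d].
Occurrence 2 (position 3): no conditioning environment matches → elsewhere allophone [d].
Occurrence 3 (position 4): no conditioning environment matches → elsewhere allophone [d].
Occurrence 4 (position 8): no conditioning environment matches → elsewhere allophone [d].
Occurrence 5 (position 9): no conditioning environment matches → elsewhere allophone [d].
Occurrence 6 (position 11): between a vowel and a following unstressed vowel → [t].

[d], [d], [d], [d], [d], [t]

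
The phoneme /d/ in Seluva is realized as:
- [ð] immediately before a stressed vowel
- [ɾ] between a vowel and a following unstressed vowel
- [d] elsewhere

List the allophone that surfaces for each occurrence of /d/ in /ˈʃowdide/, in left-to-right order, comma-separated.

Occurrence 1 (position 4): no conditioning environment matches → elsewhere allophone [d].
Occurrence 2 (position 6): between a vowel and a following unstressed vowel → [ɾ].

[d], [ɾ]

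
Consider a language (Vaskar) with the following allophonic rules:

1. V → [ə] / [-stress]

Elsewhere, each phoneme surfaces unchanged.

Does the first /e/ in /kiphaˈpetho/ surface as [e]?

/e/ (between /p/ and /t/) fails the environment for rule 1, so it stays [e].
The actual realization is [e], which matches [e].

Yes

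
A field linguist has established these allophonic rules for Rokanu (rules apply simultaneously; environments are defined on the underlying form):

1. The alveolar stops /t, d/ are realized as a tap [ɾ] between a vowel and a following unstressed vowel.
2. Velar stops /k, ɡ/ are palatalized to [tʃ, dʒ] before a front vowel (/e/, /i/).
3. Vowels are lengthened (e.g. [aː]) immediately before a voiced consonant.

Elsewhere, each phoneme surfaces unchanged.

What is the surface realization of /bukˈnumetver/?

[bukˈnuːmetveːr]

/b/ stays [b].
/u/ (between /b/ and /k/) fails the environment for rule 3, so it stays [u].
/k/ (between /u/ and /n/): rule 2 targets it, but not before a front vowel → unchanged [k].
/n/ (between /k/ and /u/) is unaffected → [n].
/u/ meets the environment for rule 3 (before a voiced consonant) → [uː].
/m/ — not in any rule's target class → [m].
/e/ — between /m/ and /t/; rule 3 does not apply here → [e].
/t/ (between /e/ and /v/) fails the environment for rule 1, so it stays [t].
/v/ (between /t/ and /e/) is unaffected → [v].
/e/ (between /v/ and /r/): before a voiced consonant, so rule 3 applies → [eː].
/r/ (word-final): no rule targets it → [r].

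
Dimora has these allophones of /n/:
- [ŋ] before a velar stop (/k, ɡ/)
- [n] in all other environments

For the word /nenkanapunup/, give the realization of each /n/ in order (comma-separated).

Occurrence 1 (position 1): no conditioning environment matches → elsewhere allophone [n].
Occurrence 2 (position 3): before a velar stop → [ŋ].
Occurrence 3 (position 6): no conditioning environment matches → elsewhere allophone [n].
Occurrence 4 (position 10): no conditioning environment matches → elsewhere allophone [n].

[n], [ŋ], [n], [n]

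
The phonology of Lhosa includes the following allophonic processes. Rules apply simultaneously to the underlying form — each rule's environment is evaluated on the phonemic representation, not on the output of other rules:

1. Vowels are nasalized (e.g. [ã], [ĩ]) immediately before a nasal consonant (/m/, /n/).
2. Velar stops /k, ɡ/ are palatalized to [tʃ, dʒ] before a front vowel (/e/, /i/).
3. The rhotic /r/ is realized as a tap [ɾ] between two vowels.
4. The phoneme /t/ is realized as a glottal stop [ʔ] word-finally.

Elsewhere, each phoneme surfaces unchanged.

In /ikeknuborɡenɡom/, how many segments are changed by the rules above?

Segments that undergo a rule: /k/ → [tʃ] (rule 2); /ɡ/ → [dʒ] (rule 2); /e/ → [ẽ] (rule 1); /o/ → [õ] (rule 1).
All other segments surface unchanged.

4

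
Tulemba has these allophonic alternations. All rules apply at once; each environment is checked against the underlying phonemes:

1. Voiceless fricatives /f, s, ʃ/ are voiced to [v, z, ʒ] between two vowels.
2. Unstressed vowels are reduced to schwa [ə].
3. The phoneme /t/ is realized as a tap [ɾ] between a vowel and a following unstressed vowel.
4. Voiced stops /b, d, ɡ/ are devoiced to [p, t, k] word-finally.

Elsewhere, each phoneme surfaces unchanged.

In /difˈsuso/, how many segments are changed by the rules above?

3

Segments that undergo a rule: /i/ → [ə] (rule 2); /s/ → [z] (rule 1); /o/ → [ə] (rule 2).
All other segments surface unchanged.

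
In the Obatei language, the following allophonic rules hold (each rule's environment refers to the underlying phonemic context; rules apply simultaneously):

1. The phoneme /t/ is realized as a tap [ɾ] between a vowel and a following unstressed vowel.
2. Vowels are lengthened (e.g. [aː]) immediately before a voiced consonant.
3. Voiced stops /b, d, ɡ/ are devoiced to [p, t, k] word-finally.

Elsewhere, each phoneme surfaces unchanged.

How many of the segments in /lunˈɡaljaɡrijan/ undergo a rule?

Segments that undergo a rule: /u/ → [uː] (rule 2); /a/ → [aː] (rule 2); /a/ → [aː] (rule 2); /i/ → [iː] (rule 2); /a/ → [aː] (rule 2).
All other segments surface unchanged.

5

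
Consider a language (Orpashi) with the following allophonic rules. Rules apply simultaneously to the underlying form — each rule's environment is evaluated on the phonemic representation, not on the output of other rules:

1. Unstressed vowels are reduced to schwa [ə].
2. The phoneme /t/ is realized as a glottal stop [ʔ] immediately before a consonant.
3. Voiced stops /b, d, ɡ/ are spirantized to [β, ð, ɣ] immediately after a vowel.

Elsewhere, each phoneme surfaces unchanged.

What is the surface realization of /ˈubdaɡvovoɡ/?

[ˈuβdəɣvəvəɣ]

/u/ (word-initial) is in the target of rule 1 but the environment (in an unstressed syllable) is not met → [u].
/b/ — between /u/ and /d/, immediately after a vowel — surfaces as [β] (rule 3).
/d/ (between /b/ and /a/) is in the target of rule 3 but the environment (immediately after a vowel) is not met → [d].
/a/ meets the environment for rule 1 (in an unstressed syllable) → [ə].
/ɡ/ meets the environment for rule 3 (immediately after a vowel) → [ɣ].
/v/ stays [v].
/o/ — between /v/ and /v/, in an unstressed syllable — surfaces as [ə] (rule 1).
/v/ stays [v].
/o/ meets the environment for rule 1 (in an unstressed syllable) → [ə].
/ɡ/ — word-final, immediately after a vowel — surfaces as [ɣ] (rule 3).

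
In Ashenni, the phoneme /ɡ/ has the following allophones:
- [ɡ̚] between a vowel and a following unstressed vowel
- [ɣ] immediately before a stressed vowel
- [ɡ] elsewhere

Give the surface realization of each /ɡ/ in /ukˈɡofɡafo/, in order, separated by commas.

Occurrence 1 (position 3): immediately before a stressed vowel → [ɣ].
Occurrence 2 (position 6): no conditioning environment matches → elsewhere allophone [ɡ].

[ɣ], [ɡ]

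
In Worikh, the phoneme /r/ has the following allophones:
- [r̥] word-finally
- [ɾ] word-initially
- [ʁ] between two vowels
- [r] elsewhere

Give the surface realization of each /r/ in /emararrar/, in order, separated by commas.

Occurrence 1 (position 4): between two vowels → [ʁ].
Occurrence 2 (position 6): no conditioning environment matches → elsewhere allophone [r].
Occurrence 3 (position 7): no conditioning environment matches → elsewhere allophone [r].
Occurrence 4 (position 9): word-finally → [r̥].

[ʁ], [r], [r], [r̥]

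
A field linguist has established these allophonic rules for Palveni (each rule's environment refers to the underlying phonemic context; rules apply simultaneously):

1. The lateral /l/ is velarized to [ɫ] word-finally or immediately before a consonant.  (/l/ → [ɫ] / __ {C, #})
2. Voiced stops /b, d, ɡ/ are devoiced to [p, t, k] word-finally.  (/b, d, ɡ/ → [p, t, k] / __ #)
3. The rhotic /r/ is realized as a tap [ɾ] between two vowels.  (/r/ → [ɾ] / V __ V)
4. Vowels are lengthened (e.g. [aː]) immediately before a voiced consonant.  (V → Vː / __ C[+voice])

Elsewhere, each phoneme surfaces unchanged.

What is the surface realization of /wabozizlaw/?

/w/ (word-initial): no rule targets it → [w].
/a/ meets the environment for rule 4 (before a voiced consonant) → [aː].
/b/ (between /a/ and /o/): rule 2 targets it, but not word-finally → unchanged [b].
/o/ (between /b/ and /z/) occurs before a voiced consonant → [oː] by rule 4.
/z/ (between /o/ and /i/): no rule targets it → [z].
/i/ (between /z/ and /z/) occurs before a voiced consonant → [iː] by rule 4.
/z/ (between /i/ and /l/) is unaffected → [z].
/l/ (between /z/ and /a/) fails the environment for rule 1, so it stays [l].
/a/ — between /l/ and /w/, before a voiced consonant — surfaces as [aː] (rule 4).
/w/ — not in any rule's target class → [w].

[waːboːziːzlaːw]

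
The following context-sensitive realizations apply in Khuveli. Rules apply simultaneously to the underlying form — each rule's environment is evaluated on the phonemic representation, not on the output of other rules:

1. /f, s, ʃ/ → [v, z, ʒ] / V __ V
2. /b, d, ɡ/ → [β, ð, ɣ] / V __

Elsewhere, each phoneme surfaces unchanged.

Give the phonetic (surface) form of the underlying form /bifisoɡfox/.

[bivizoɣfox]

/b/ (word-initial) fails the environment for rule 2, so it stays [b].
/i/ (between /b/ and /f/) is unaffected → [i].
/f/ meets the environment for rule 1 (between two vowels) → [v].
/i/ (between /f/ and /s/) is unaffected → [i].
/s/ (between /i/ and /o/): between two vowels, so rule 1 applies → [z].
/o/ stays [o].
/ɡ/ (between /o/ and /f/) occurs immediately after a vowel → [ɣ] by rule 2.
/f/ — between /ɡ/ and /o/; rule 1 does not apply here → [f].
/o/ — not in any rule's target class → [o].
/x/ stays [x].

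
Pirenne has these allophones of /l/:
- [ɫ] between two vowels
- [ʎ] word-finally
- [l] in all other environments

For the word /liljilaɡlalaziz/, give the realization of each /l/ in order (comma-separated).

[l], [l], [ɫ], [l], [ɫ]

Occurrence 1 (position 1): no conditioning environment matches → elsewhere allophone [l].
Occurrence 2 (position 3): no conditioning environment matches → elsewhere allophone [l].
Occurrence 3 (position 6): between two vowels → [ɫ].
Occurrence 4 (position 9): no conditioning environment matches → elsewhere allophone [l].
Occurrence 5 (position 11): between two vowels → [ɫ].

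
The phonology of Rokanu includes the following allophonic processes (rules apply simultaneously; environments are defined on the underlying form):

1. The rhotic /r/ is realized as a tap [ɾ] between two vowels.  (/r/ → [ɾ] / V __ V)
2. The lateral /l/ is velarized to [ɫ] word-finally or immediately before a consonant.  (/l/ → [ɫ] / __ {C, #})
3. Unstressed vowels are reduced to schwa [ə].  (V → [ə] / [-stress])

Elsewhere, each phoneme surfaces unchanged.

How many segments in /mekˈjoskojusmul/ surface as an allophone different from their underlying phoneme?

Segments that undergo a rule: /e/ → [ə] (rule 3); /o/ → [ə] (rule 3); /u/ → [ə] (rule 3); /u/ → [ə] (rule 3); /l/ → [ɫ] (rule 2).
All other segments surface unchanged.

5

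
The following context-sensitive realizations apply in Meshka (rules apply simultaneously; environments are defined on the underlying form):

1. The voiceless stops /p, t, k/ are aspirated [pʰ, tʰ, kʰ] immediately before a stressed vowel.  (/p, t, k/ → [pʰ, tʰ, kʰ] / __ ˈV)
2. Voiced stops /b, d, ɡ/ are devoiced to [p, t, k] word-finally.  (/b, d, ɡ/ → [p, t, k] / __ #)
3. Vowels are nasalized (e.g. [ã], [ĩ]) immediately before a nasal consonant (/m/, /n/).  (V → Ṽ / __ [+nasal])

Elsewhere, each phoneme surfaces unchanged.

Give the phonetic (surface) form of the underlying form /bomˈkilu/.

[bõmˈkʰilu]

/b/ (word-initial) is in the target of rule 2 but the environment (word-finally) is not met → [b].
/o/ (between /b/ and /m/): before a nasal consonant, so rule 3 applies → [õ].
Rule 1 applies to /k/ (between /m/ and /i/: immediately before a stressed vowel) → [kʰ].
/i/ — between /k/ and /l/; rule 3 does not apply here → [i].
/u/ (word-final) fails the environment for rule 3, so it stays [u].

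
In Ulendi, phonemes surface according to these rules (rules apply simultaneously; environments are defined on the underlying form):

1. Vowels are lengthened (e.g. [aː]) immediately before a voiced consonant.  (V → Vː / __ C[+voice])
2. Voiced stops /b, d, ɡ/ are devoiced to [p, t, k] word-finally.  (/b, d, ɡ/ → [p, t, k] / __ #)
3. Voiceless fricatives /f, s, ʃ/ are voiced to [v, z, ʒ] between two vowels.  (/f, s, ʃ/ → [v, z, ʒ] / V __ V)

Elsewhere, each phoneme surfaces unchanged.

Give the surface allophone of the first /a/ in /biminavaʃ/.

[aː]

Rule 1 applies to /a/ (between /n/ and /v/: before a voiced consonant) → [aː].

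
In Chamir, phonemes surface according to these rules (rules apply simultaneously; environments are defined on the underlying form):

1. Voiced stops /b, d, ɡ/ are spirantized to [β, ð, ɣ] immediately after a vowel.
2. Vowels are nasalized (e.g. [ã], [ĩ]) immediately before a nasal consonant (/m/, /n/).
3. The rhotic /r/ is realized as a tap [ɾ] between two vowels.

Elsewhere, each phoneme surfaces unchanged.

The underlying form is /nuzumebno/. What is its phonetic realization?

[nuzũmeβno]

/n/ (word-initial): no rule targets it → [n].
/u/ (between /n/ and /z/) is in the target of rule 2 but the environment (before a nasal consonant) is not met → [u].
/z/ (between /u/ and /u/): no rule targets it → [z].
/u/ (between /z/ and /m/): before a nasal consonant, so rule 2 applies → [ũ].
/m/ (between /u/ and /e/): no rule targets it → [m].
/e/ (between /m/ and /b/) is in the target of rule 2 but the environment (before a nasal consonant) is not met → [e].
/b/ meets the environment for rule 1 (immediately after a vowel) → [β].
/n/ (between /b/ and /o/) is unaffected → [n].
/o/ — word-final; rule 2 does not apply here → [o].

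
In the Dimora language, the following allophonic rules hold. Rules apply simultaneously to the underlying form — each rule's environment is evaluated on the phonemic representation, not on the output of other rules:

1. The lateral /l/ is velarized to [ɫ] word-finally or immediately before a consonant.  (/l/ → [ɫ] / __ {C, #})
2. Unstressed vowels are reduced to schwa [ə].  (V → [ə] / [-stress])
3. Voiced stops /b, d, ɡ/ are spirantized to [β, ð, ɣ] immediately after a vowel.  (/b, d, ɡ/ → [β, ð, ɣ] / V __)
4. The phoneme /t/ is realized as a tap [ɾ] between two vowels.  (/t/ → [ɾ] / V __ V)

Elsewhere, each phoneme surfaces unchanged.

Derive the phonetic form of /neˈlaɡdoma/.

[nəˈlaɣdəmə]

/n/ stays [n].
/e/ meets the environment for rule 2 (in an unstressed syllable) → [ə].
/l/ (between /e/ and /a/) is in the target of rule 1 but the environment (word-finally or immediately before a consonant) is not met → [l].
/a/ — between /l/ and /ɡ/; rule 2 does not apply here → [a].
/ɡ/ (between /a/ and /d/): immediately after a vowel, so rule 3 applies → [ɣ].
/d/ (between /ɡ/ and /o/): rule 3 targets it, but not immediately after a vowel → unchanged [d].
/o/ meets the environment for rule 2 (in an unstressed syllable) → [ə].
/m/ stays [m].
Rule 2 applies to /a/ (word-final: in an unstressed syllable) → [ə].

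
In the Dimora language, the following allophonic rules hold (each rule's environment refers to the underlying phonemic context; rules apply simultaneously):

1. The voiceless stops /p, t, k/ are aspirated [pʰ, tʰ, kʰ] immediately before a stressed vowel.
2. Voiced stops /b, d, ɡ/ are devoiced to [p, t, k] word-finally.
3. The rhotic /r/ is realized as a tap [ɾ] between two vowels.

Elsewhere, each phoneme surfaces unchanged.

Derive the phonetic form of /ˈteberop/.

[ˈtʰebeɾop]

/t/ (word-initial) occurs immediately before a stressed vowel → [tʰ] by rule 1.
/e/ stays [e].
/b/ — between /e/ and /e/; rule 2 does not apply here → [b].
/e/ — not in any rule's target class → [e].
/r/ (between /e/ and /o/): between two vowels, so rule 3 applies → [ɾ].
/o/ (between /r/ and /p/): no rule targets it → [o].
/p/ (word-final) fails the environment for rule 1, so it stays [p].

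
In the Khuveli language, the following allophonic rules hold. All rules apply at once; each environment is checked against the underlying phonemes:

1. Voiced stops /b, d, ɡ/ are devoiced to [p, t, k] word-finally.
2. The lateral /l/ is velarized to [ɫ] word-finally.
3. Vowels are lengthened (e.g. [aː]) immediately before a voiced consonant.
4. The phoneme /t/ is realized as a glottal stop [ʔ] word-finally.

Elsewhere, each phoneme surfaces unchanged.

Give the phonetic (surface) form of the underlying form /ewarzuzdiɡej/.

[eːwaːrzuːzdiːɡeːj]

/e/ meets the environment for rule 3 (before a voiced consonant) → [eː].
/w/ stays [w].
/a/ — between /w/ and /r/, before a voiced consonant — surfaces as [aː] (rule 3).
/r/ (between /a/ and /z/) is unaffected → [r].
/z/ — not in any rule's target class → [z].
/u/ (between /z/ and /z/) occurs before a voiced consonant → [uː] by rule 3.
/z/ (between /u/ and /d/) is unaffected → [z].
/d/ (between /z/ and /i/) is in the target of rule 1 but the environment (word-finally) is not met → [d].
/i/ (between /d/ and /ɡ/) occurs before a voiced consonant → [iː] by rule 3.
/ɡ/ (between /i/ and /e/) is in the target of rule 1 but the environment (word-finally) is not met → [ɡ].
/e/ (between /ɡ/ and /j/): before a voiced consonant, so rule 3 applies → [eː].
/j/ (word-final): no rule targets it → [j].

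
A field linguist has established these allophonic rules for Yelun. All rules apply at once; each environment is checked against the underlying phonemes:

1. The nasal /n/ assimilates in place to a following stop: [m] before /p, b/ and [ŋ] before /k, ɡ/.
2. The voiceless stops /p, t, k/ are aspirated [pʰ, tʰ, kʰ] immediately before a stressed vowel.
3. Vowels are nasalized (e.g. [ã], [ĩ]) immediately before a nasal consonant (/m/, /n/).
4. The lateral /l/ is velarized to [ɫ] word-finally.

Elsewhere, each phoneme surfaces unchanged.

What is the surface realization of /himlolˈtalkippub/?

[hĩmlolˈtʰalkippub]

/h/ (word-initial): no rule targets it → [h].
/i/ (between /h/ and /m/) occurs before a nasal consonant → [ĩ] by rule 3.
/m/ — not in any rule's target class → [m].
/l/ (between /m/ and /o/) is in the target of rule 4 but the environment (word-finally) is not met → [l].
/o/ — between /l/ and /l/; rule 3 does not apply here → [o].
/l/ — between /o/ and /t/; rule 4 does not apply here → [l].
/t/ (between /l/ and /a/): immediately before a stressed vowel, so rule 2 applies → [tʰ].
/a/ (between /t/ and /l/) fails the environment for rule 3, so it stays [a].
/l/ (between /a/ and /k/) is in the target of rule 4 but the environment (word-finally) is not met → [l].
/k/ — between /l/ and /i/; rule 2 does not apply here → [k].
/i/ (between /k/ and /p/): rule 3 targets it, but not before a nasal consonant → unchanged [i].
/p/ (between /i/ and /p/): rule 2 targets it, but not immediately before a stressed vowel → unchanged [p].
/p/ (between /p/ and /u/): rule 2 targets it, but not immediately before a stressed vowel → unchanged [p].
/u/ (between /p/ and /b/): rule 3 targets it, but not before a nasal consonant → unchanged [u].
/b/ — not in any rule's target class → [b].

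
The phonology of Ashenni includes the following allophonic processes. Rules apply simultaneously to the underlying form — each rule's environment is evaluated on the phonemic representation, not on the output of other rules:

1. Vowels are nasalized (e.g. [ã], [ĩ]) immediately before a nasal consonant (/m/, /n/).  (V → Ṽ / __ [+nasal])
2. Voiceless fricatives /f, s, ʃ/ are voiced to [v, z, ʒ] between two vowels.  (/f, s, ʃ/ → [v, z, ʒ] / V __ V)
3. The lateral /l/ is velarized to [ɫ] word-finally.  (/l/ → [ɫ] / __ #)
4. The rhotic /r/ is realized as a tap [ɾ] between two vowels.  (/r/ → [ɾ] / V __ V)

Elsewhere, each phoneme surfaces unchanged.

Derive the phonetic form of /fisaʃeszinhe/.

[fizaʒeszĩnhe]

/f/ — word-initial; rule 2 does not apply here → [f].
/i/ (between /f/ and /s/): rule 1 targets it, but not before a nasal consonant → unchanged [i].
/s/ — between /i/ and /a/, between two vowels — surfaces as [z] (rule 2).
/a/ (between /s/ and /ʃ/) is in the target of rule 1 but the environment (before a nasal consonant) is not met → [a].
/ʃ/ (between /a/ and /e/) occurs between two vowels → [ʒ] by rule 2.
/e/ (between /ʃ/ and /s/) fails the environment for rule 1, so it stays [e].
/s/ (between /e/ and /z/) is in the target of rule 2 but the environment (between two vowels) is not met → [s].
/z/ (between /s/ and /i/): no rule targets it → [z].
/i/ (between /z/ and /n/) occurs before a nasal consonant → [ĩ] by rule 1.
/n/ stays [n].
/h/ stays [h].
/e/ (word-final): rule 1 targets it, but not before a nasal consonant → unchanged [e].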